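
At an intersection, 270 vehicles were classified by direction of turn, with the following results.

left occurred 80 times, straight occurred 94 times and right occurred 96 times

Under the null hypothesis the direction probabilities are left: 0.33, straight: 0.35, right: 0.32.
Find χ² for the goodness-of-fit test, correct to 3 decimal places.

Expected counts E_i = n·p_i: 270×0.33 = 89.1, 270×0.35 = 94.5, 270×0.32 = 86.4.
left: (80 − 89.1)²/89.1 = 82.81/89.1 = 0.9294
straight: (94 − 94.5)²/94.5 = 0.25/94.5 = 0.0026
right: (96 − 86.4)²/86.4 = 92.16/86.4 = 1.0667
Sum = 1.999

1.999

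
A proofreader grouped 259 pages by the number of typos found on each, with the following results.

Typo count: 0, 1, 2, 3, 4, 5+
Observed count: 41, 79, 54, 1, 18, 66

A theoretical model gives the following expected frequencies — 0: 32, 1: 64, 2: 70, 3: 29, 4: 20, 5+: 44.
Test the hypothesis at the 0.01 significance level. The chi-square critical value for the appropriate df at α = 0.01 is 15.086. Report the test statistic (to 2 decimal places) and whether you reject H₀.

cat         O        E   (O−E)²/E
0          41       32      2.531
1          79       64      3.516
2          54       70      3.657
3           1       29     27.034
4          18       20      0.200
5+         66       44     11.000
Sum = 47.94
df = 5. Since 47.94 > 15.086, we reject H₀.

47.94; reject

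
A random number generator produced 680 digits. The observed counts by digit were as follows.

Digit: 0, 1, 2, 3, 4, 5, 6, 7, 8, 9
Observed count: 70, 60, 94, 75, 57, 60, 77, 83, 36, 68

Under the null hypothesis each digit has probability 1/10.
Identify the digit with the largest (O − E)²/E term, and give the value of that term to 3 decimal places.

8, 15.059

Under H₀ each category has probability 1/10, so each expected count is 680/10 = 68.
cat         O        E   (O−E)²/E
0          70       68     0.0588
1          60       68     0.9412
2          94       68     9.9412
3          75       68     0.7206
4          57       68     1.7794
5          60       68     0.9412
6          77       68     1.1912
7          83       68     3.3088
8          36       68    15.0588
9          68       68     0.0000
The largest term is for 8: 15.059.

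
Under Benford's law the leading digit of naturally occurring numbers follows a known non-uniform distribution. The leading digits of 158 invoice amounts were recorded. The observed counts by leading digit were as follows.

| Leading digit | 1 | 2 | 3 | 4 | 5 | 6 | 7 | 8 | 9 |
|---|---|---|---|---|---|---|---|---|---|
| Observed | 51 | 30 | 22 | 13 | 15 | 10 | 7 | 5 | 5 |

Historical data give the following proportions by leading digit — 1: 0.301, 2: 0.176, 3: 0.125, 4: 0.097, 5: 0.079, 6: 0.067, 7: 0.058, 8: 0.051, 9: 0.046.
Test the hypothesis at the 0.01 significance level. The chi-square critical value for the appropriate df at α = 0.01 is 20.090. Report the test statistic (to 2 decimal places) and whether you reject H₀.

Expected counts E_i = n·p_i: 158×0.301 = 47.558, 158×0.176 = 27.808, 158×0.125 = 19.75, 158×0.097 = 15.326, 158×0.079 = 12.482, 158×0.067 = 10.586, 158×0.058 = 9.164, 158×0.051 = 8.058, 158×0.046 = 7.268.
χ² = (51−47.558)²/47.558 + (30−27.808)²/27.808 + (22−19.75)²/19.75 + (13−15.326)²/15.326 + (15−12.482)²/12.482 + (10−10.586)²/10.586 + (7−9.164)²/9.164 + (5−8.058)²/8.058 + (5−7.268)²/7.268
   = 0.249 + 0.173 + 0.256 + 0.353 + 0.508 + 0.032 + 0.511 + 1.161 + 0.708
Sum = 3.95
df = 8. Since 3.95 < 20.090, we do not reject H₀.

3.95; do not reject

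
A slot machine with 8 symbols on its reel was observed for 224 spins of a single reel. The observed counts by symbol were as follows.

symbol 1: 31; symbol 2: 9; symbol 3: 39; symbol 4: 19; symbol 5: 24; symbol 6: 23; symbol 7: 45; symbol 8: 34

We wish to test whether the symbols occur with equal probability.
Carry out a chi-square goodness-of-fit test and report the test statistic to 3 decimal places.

Expected count for each of the 8 categories: 224/8 = 28.
symbol 1: (31 − 28)²/28 = 9/28 = 0.3214
symbol 2: (9 − 28)²/28 = 361/28 = 12.8929
symbol 3: (39 − 28)²/28 = 121/28 = 4.3214
symbol 4: (19 − 28)²/28 = 81/28 = 2.8929
symbol 5: (24 − 28)²/28 = 16/28 = 0.5714
symbol 6: (23 − 28)²/28 = 25/28 = 0.8929
symbol 7: (45 − 28)²/28 = 289/28 = 10.3214
symbol 8: (34 − 28)²/28 = 36/28 = 1.2857
Sum = 33.500

33.500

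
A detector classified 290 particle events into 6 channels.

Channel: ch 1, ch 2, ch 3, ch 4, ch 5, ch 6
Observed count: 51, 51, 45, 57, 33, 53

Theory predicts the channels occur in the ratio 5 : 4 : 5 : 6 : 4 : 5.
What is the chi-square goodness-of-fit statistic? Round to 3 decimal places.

Ratio total = 29. Expected counts: 290×5/29 = 50, 290×4/29 = 40, 290×5/29 = 50, 290×6/29 = 60, 290×4/29 = 40, 290×5/29 = 50.
ch 1: (51 − 50)²/50 = 1/50 = 0.0200
ch 2: (51 − 40)²/40 = 121/40 = 3.0250
ch 3: (45 − 50)²/50 = 25/50 = 0.5000
ch 4: (57 − 60)²/60 = 9/60 = 0.1500
ch 5: (33 − 40)²/40 = 49/40 = 1.2250
ch 6: (53 − 50)²/50 = 9/50 = 0.1800
Sum = 5.100

5.100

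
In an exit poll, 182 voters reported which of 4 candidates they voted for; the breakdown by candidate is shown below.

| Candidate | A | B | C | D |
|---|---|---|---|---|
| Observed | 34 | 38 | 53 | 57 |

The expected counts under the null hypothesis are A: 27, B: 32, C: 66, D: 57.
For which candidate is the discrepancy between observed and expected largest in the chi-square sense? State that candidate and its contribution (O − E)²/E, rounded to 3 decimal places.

C, 2.561

χ² = (34−27)²/27 + (38−32)²/32 + (53−66)²/66 + (57−57)²/57
   = 1.8148 + 1.1250 + 2.5606 + 0.0000
The largest term is for C: 2.561.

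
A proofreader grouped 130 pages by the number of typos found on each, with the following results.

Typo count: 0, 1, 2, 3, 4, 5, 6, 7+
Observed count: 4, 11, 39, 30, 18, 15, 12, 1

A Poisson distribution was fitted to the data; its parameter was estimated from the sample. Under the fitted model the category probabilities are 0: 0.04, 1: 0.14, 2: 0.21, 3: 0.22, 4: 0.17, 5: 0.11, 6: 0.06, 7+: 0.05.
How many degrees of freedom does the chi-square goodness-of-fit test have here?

6

There are k = 8 categories and 1 parameter estimated from the data, so df = 8 − 1 − 1 = 6.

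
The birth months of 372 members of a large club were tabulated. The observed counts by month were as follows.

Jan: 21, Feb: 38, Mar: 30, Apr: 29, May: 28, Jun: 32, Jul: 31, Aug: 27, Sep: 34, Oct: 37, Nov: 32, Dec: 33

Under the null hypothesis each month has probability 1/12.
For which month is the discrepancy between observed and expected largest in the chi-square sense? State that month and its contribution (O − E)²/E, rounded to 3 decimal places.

Jan, 3.226

Expected count for each of the 12 categories: 372/12 = 31.
cat         O        E   (O−E)²/E
Jan        21       31     3.2258
Feb        38       31     1.5806
Mar        30       31     0.0323
Apr        29       31     0.1290
May        28       31     0.2903
Jun        32       31     0.0323
Jul        31       31     0.0000
Aug        27       31     0.5161
Sep        34       31     0.2903
Oct        37       31     1.1613
Nov        32       31     0.0323
Dec        33       31     0.1290
The largest term is for Jan: 3.226.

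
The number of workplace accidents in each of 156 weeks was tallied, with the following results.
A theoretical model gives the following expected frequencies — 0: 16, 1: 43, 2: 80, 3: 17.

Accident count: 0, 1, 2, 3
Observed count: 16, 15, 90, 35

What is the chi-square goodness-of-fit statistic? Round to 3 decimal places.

χ² = (16−16)²/16 + (15−43)²/43 + (90−80)²/80 + (35−17)²/17
   = 0.0000 + 18.2326 + 1.2500 + 19.0588
Sum = 38.541

38.541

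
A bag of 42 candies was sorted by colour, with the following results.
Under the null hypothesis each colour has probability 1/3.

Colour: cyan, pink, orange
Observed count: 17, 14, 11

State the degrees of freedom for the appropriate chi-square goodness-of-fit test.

2

There are k = 3 categories and no parameters were estimated from the data, so df = 3 − 1 = 2.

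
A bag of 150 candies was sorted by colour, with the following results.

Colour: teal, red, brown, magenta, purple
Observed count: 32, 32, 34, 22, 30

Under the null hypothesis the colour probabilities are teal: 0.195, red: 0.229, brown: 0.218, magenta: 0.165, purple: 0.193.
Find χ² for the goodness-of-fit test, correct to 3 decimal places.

0.815

Expected counts E_i = n·p_i: 150×0.195 = 29.25, 150×0.229 = 34.35, 150×0.218 = 32.7, 150×0.165 = 24.75, 150×0.193 = 28.95.
cat          O        E   (O−E)²/E
teal        32    29.25     0.2585
red         32    34.35     0.1608
brown       34     32.7     0.0517
magenta     22    24.75     0.3056
purple      30    28.95     0.0381
Sum = 0.815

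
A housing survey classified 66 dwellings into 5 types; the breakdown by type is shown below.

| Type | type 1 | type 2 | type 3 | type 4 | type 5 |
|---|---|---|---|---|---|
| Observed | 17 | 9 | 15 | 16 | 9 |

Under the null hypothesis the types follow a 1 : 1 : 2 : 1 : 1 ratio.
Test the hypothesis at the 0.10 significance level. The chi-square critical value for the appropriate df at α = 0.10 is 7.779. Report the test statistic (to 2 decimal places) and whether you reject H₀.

8.50; reject

Ratio total = 6. Expected counts: 66×1/6 = 11, 66×1/6 = 11, 66×2/6 = 22, 66×1/6 = 11, 66×1/6 = 11.
χ² = (17−11)²/11 + (9−11)²/11 + (15−22)²/22 + (16−11)²/11 + (9−11)²/11
   = 3.273 + 0.364 + 2.227 + 2.273 + 0.364
Sum = 8.50
df = 4. Since 8.50 > 7.779, we reject H₀.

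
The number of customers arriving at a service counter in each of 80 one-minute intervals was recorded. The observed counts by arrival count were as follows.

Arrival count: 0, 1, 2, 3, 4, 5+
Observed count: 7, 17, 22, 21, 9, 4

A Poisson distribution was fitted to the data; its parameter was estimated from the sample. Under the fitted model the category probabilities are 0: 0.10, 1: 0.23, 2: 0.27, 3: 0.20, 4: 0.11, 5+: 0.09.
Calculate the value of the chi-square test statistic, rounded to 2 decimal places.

3.23

Expected counts E_i = n·p_i: 80×0.10 = 8, 80×0.23 = 18.4, 80×0.27 = 21.6, 80×0.20 = 16, 80×0.11 = 8.8, 80×0.09 = 7.2.
cat         O        E   (O−E)²/E
0           7        8      0.125
1          17     18.4      0.107
2          22     21.6      0.007
3          21       16      1.563
4           9      8.8      0.005
5+          4      7.2      1.422
Sum = 3.23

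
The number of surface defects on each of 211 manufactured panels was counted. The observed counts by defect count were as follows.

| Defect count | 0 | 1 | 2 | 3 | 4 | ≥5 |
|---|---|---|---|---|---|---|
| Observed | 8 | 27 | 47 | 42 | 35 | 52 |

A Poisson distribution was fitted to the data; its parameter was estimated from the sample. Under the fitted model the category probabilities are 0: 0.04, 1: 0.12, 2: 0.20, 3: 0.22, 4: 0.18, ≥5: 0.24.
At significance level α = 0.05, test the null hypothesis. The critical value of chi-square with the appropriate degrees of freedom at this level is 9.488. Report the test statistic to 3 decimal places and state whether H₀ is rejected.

1.372; do not reject

Expected counts E_i = n·p_i: 211×0.04 = 8.44, 211×0.12 = 25.32, 211×0.20 = 42.2, 211×0.22 = 46.42, 211×0.18 = 37.98, 211×0.24 = 50.64.
cat         O        E   (O−E)²/E
0           8     8.44     0.0229
1          27    25.32     0.1115
2          47     42.2     0.5460
3          42    46.42     0.4209
4          35    37.98     0.2338
≥5         52    50.64     0.0365
Sum = 1.372
df = 4. Since 1.372 < 9.488, we do not reject H₀.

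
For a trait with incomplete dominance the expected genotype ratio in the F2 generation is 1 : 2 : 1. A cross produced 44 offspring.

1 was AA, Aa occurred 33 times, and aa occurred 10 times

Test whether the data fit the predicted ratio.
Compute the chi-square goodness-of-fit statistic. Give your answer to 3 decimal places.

14.682

Ratio total = 4. Expected counts: 44×1/4 = 11, 44×2/4 = 22, 44×1/4 = 11.
AA: (1 − 11)²/11 = 100/11 = 9.0909
Aa: (33 − 22)²/22 = 121/22 = 5.5000
aa: (10 − 11)²/11 = 1/11 = 0.0909
Sum = 14.682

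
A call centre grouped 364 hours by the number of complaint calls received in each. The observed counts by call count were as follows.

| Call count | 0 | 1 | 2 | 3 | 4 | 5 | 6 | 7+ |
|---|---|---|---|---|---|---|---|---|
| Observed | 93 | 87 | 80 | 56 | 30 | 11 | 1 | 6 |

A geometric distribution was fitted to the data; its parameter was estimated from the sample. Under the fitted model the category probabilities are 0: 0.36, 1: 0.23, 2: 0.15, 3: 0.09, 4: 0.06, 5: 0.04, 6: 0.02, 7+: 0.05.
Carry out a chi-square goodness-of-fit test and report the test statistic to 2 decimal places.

Expected counts E_i = n·p_i: 364×0.36 = 131.04, 364×0.23 = 83.72, 364×0.15 = 54.6, 364×0.09 = 32.76, 364×0.06 = 21.84, 364×0.04 = 14.56, 364×0.02 = 7.28, 364×0.05 = 18.2.
cat         O        E   (O−E)²/E
0          93   131.04     11.043
1          87    83.72      0.129
2          80     54.6     11.816
3          56    32.76     16.486
4          30    21.84      3.049
5          11    14.56      0.870
6           1     7.28      5.417
7+          6     18.2      8.178
Sum = 56.99

56.99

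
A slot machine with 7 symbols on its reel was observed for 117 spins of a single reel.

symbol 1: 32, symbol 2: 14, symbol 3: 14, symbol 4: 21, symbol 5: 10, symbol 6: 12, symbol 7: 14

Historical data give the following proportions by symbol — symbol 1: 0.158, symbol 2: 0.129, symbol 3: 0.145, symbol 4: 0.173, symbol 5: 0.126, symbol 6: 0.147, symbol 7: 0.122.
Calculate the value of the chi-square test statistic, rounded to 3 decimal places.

Expected counts E_i = n·p_i: 117×0.158 = 18.486, 117×0.129 = 15.093, 117×0.145 = 16.965, 117×0.173 = 20.241, 117×0.126 = 14.742, 117×0.147 = 17.199, 117×0.122 = 14.274.
symbol 1: (32 − 18.486)²/18.486 = 182.628196/18.486 = 9.8793
symbol 2: (14 − 15.093)²/15.093 = 1.194649/15.093 = 0.0792
symbol 3: (14 − 16.965)²/16.965 = 8.791225/16.965 = 0.5182
symbol 4: (21 − 20.241)²/20.241 = 0.576081/20.241 = 0.0285
symbol 5: (10 − 14.742)²/14.742 = 22.486564/14.742 = 1.5253
symbol 6: (12 − 17.199)²/17.199 = 27.029601/17.199 = 1.5716
symbol 7: (14 − 14.274)²/14.274 = 0.075076/14.274 = 0.0053
Sum = 13.607

13.607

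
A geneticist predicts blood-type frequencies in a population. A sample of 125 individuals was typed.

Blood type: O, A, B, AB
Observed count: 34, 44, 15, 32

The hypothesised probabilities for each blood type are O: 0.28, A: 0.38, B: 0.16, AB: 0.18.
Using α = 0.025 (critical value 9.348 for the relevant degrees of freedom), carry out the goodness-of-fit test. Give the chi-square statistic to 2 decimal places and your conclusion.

5.55; do not reject

Expected counts E_i = n·p_i: 125×0.28 = 35, 125×0.38 = 47.5, 125×0.16 = 20, 125×0.18 = 22.5.
cat         O        E   (O−E)²/E
O          34       35      0.029
A          44     47.5      0.258
B          15       20      1.250
AB         32     22.5      4.011
Sum = 5.55
df = 3. Since 5.55 < 9.348, we do not reject H₀.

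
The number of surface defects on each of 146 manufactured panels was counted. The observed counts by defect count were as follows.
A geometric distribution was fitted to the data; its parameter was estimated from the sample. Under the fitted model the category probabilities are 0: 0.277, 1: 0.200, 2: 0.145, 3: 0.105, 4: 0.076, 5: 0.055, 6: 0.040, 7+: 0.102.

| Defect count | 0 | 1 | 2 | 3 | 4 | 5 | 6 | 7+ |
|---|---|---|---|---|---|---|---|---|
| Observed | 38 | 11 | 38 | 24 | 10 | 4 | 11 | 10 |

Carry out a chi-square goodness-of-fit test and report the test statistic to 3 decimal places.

38.071

Expected counts E_i = n·p_i: 146×0.277 = 40.442, 146×0.200 = 29.2, 146×0.145 = 21.17, 146×0.105 = 15.33, 146×0.076 = 11.096, 146×0.055 = 8.03, 146×0.040 = 5.84, 146×0.102 = 14.892.
χ² = (38−40.442)²/40.442 + (11−29.2)²/29.2 + (38−21.17)²/21.17 + (24−15.33)²/15.33 + (10−11.096)²/11.096 + (4−8.03)²/8.03 + (11−5.84)²/5.84 + (10−14.892)²/14.892
   = 0.1475 + 11.3438 + 13.3797 + 4.9034 + 0.1083 + 2.0225 + 4.5592 + 1.6070
Sum = 38.071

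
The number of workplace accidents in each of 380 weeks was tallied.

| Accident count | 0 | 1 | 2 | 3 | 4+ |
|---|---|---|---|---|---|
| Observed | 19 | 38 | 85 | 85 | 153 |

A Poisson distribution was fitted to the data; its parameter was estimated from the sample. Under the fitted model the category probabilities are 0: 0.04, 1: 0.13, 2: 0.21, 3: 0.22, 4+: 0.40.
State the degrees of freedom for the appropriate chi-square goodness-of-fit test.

3

There are k = 5 categories and 1 parameter estimated from the data, so df = 5 − 1 − 1 = 3.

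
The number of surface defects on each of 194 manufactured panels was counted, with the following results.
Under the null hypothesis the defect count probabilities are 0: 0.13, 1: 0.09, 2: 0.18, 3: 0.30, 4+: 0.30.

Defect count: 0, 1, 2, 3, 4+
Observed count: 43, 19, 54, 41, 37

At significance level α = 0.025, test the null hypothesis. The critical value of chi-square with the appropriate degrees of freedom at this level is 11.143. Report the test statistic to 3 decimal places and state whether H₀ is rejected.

Expected counts E_i = n·p_i: 194×0.13 = 25.22, 194×0.09 = 17.46, 194×0.18 = 34.92, 194×0.30 = 58.2, 194×0.30 = 58.2.
cat         O        E   (O−E)²/E
0          43    25.22    12.5348
1          19    17.46     0.1358
2          54    34.92    10.4252
3          41     58.2     5.0832
4+         37     58.2     7.7223
Sum = 35.901
df = 4. Since 35.901 > 11.143, we reject H₀.

35.901; reject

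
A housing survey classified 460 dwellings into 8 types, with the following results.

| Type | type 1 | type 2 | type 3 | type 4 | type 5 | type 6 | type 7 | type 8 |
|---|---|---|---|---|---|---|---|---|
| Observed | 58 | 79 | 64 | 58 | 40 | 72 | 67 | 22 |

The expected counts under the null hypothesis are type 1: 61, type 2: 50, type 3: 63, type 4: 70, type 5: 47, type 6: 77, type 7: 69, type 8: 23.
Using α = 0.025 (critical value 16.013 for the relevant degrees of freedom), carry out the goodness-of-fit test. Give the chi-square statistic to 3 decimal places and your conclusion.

20.509; reject

χ² = (58−61)²/61 + (79−50)²/50 + (64−63)²/63 + (58−70)²/70 + (40−47)²/47 + (72−77)²/77 + (67−69)²/69 + (22−23)²/23
   = 0.1475 + 16.8200 + 0.0159 + 2.0571 + 1.0426 + 0.3247 + 0.0580 + 0.0435
Sum = 20.509
df = 7. Since 20.509 > 16.013, we reject H₀.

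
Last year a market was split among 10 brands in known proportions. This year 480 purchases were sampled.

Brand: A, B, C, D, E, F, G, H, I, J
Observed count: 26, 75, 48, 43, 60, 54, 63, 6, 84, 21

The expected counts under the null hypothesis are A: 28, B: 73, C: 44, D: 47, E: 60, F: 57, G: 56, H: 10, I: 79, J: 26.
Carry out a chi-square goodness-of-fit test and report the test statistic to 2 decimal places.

χ² = (26−28)²/28 + (75−73)²/73 + (48−44)²/44 + (43−47)²/47 + (60−60)²/60 + (54−57)²/57 + (63−56)²/56 + (6−10)²/10 + (84−79)²/79 + (21−26)²/26
   = 0.143 + 0.055 + 0.364 + 0.340 + 0.000 + 0.158 + 0.875 + 1.600 + 0.316 + 0.962
Sum = 4.81

4.81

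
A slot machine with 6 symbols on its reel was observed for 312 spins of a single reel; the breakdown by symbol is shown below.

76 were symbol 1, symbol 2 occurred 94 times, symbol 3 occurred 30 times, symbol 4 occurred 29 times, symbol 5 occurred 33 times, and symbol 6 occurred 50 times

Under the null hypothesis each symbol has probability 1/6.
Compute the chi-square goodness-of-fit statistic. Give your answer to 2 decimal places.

Expected count for each of the 6 categories: 312/6 = 52.
χ² = (76−52)²/52 + (94−52)²/52 + (30−52)²/52 + (29−52)²/52 + (33−52)²/52 + (50−52)²/52
   = 11.077 + 33.923 + 9.308 + 10.173 + 6.942 + 0.077
Sum = 71.50

71.50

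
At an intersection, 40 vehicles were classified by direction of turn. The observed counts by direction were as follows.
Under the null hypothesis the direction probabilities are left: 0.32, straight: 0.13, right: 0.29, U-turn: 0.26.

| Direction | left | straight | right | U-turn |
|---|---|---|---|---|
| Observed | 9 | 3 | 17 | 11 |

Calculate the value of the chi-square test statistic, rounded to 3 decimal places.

4.607

Expected counts E_i = n·p_i: 40×0.32 = 12.8, 40×0.13 = 5.2, 40×0.29 = 11.6, 40×0.26 = 10.4.
cat           O        E   (O−E)²/E
left          9     12.8     1.1281
straight      3      5.2     0.9308
right        17     11.6     2.5138
U-turn       11     10.4     0.0346
Sum = 4.607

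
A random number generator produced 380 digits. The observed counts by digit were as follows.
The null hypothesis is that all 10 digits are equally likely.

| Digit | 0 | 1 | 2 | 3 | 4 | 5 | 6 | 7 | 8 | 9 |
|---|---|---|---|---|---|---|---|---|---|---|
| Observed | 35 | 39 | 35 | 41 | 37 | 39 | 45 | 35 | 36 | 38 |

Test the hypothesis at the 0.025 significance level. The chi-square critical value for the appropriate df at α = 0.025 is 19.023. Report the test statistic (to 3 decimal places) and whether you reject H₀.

Under H₀ each category has probability 1/10, so each expected count is 380/10 = 38.
χ² = (35−38)²/38 + (39−38)²/38 + (35−38)²/38 + (41−38)²/38 + (37−38)²/38 + (39−38)²/38 + (45−38)²/38 + (35−38)²/38 + (36−38)²/38 + (38−38)²/38
   = 0.2368 + 0.0263 + 0.2368 + 0.2368 + 0.0263 + 0.0263 + 1.2895 + 0.2368 + 0.1053 + 0.0000
Sum = 2.421
df = 9. Since 2.421 < 19.023, we do not reject H₀.

2.421; do not reject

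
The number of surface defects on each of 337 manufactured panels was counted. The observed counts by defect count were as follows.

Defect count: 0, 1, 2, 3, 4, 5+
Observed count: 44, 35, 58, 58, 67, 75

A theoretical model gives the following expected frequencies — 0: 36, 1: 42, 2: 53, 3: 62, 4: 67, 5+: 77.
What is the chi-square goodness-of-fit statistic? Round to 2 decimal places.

0: (44 − 36)²/36 = 64/36 = 1.778
1: (35 − 42)²/42 = 49/42 = 1.167
2: (58 − 53)²/53 = 25/53 = 0.472
3: (58 − 62)²/62 = 16/62 = 0.258
4: (67 − 67)²/67 = 0/67 = 0.000
5+: (75 − 77)²/77 = 4/77 = 0.052
Sum = 3.73

3.73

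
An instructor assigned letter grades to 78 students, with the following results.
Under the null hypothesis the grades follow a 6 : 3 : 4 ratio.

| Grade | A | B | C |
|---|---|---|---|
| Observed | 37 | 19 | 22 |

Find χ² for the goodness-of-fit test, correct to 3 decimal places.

Ratio total = 13. Expected counts: 78×6/13 = 36, 78×3/13 = 18, 78×4/13 = 24.
χ² = (37−36)²/36 + (19−18)²/18 + (22−24)²/24
   = 0.0278 + 0.0556 + 0.1667
Sum = 0.250

0.250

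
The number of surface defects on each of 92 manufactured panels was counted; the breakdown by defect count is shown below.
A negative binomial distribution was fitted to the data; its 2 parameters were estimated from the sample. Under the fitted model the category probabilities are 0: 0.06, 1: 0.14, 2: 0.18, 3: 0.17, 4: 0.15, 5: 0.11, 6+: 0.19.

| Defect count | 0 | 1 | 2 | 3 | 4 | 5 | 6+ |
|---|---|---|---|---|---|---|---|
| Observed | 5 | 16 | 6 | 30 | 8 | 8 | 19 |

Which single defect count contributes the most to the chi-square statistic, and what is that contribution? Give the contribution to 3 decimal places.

Expected counts E_i = n·p_i: 92×0.06 = 5.52, 92×0.14 = 12.88, 92×0.18 = 16.56, 92×0.17 = 15.64, 92×0.15 = 13.8, 92×0.11 = 10.12, 92×0.19 = 17.48.
0: (5 − 5.52)²/5.52 = 0.2704/5.52 = 0.0490
1: (16 − 12.88)²/12.88 = 9.7344/12.88 = 0.7558
2: (6 − 16.56)²/16.56 = 111.5136/16.56 = 6.7339
3: (30 − 15.64)²/15.64 = 206.2096/15.64 = 13.1848
4: (8 − 13.8)²/13.8 = 33.64/13.8 = 2.4377
5: (8 − 10.12)²/10.12 = 4.4944/10.12 = 0.4441
6+: (19 − 17.48)²/17.48 = 2.3104/17.48 = 0.1322
The largest term is for 3: 13.185.

3, 13.185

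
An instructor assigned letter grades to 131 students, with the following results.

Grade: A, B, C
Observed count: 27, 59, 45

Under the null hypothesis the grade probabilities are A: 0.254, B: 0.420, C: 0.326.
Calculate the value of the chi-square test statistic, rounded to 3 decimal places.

1.594

Expected counts E_i = n·p_i: 131×0.254 = 33.274, 131×0.420 = 55.02, 131×0.326 = 42.706.
χ² = (27−33.274)²/33.274 + (59−55.02)²/55.02 + (45−42.706)²/42.706
   = 1.1830 + 0.2879 + 0.1232
Sum = 1.594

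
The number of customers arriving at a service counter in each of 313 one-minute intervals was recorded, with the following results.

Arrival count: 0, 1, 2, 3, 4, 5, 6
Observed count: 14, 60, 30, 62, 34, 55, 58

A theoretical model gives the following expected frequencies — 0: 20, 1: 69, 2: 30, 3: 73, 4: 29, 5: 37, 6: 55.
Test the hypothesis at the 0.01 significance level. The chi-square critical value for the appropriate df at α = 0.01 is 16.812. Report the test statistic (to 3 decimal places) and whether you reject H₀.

χ² = (14−20)²/20 + (60−69)²/69 + (30−30)²/30 + (62−73)²/73 + (34−29)²/29 + (55−37)²/37 + (58−55)²/55
   = 1.8000 + 1.1739 + 0.0000 + 1.6575 + 0.8621 + 8.7568 + 0.1636
Sum = 14.414
df = 6. Since 14.414 < 16.812, we do not reject H₀.

14.414; do not reject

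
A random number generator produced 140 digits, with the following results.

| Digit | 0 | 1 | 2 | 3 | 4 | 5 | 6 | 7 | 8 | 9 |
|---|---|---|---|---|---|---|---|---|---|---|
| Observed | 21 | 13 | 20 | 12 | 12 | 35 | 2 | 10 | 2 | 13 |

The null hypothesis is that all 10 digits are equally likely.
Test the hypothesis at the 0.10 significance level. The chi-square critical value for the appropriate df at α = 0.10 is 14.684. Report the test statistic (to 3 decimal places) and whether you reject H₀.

Under H₀ each category has probability 1/10, so each expected count is 140/10 = 14.
χ² = (21−14)²/14 + (13−14)²/14 + (20−14)²/14 + (12−14)²/14 + (12−14)²/14 + (35−14)²/14 + (2−14)²/14 + (10−14)²/14 + (2−14)²/14 + (13−14)²/14
   = 3.5000 + 0.0714 + 2.5714 + 0.2857 + 0.2857 + 31.5000 + 10.2857 + 1.1429 + 10.2857 + 0.0714
Sum = 60.000
df = 9. Since 60.000 > 14.684, we reject H₀.

60.000; reject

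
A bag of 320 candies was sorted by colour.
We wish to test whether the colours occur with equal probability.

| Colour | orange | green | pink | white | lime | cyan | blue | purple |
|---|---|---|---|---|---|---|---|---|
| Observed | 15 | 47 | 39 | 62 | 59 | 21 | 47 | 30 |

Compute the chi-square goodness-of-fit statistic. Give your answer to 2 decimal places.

Expected count for each of the 8 categories: 320/8 = 40.
χ² = (15−40)²/40 + (47−40)²/40 + (39−40)²/40 + (62−40)²/40 + (59−40)²/40 + (21−40)²/40 + (47−40)²/40 + (30−40)²/40
   = 15.625 + 1.225 + 0.025 + 12.100 + 9.025 + 9.025 + 1.225 + 2.500
Sum = 50.75

50.75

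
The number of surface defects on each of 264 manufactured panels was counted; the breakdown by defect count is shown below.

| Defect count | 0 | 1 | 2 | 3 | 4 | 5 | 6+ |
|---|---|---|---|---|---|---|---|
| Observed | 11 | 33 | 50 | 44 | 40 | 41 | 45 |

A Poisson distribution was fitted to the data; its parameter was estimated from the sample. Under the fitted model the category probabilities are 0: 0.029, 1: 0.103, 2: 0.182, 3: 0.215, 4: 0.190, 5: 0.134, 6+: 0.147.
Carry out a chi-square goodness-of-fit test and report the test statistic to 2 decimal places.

Expected counts E_i = n·p_i: 264×0.029 = 7.656, 264×0.103 = 27.192, 264×0.182 = 48.048, 264×0.215 = 56.76, 264×0.190 = 50.16, 264×0.134 = 35.376, 264×0.147 = 38.808.
cat         O        E   (O−E)²/E
0          11    7.656      1.461
1          33   27.192      1.241
2          50   48.048      0.079
3          44    56.76      2.869
4          40    50.16      2.058
5          41   35.376      0.894
6+         45   38.808      0.988
Sum = 9.59

9.59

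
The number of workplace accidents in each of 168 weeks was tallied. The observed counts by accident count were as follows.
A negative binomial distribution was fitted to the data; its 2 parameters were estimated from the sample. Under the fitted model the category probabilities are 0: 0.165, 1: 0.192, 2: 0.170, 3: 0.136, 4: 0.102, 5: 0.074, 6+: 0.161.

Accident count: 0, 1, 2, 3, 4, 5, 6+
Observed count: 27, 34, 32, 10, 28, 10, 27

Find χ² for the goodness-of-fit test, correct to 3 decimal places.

15.116

Expected counts E_i = n·p_i: 168×0.165 = 27.72, 168×0.192 = 32.256, 168×0.170 = 28.56, 168×0.136 = 22.848, 168×0.102 = 17.136, 168×0.074 = 12.432, 168×0.161 = 27.048.
0: (27 − 27.72)²/27.72 = 0.5184/27.72 = 0.0187
1: (34 − 32.256)²/32.256 = 3.041536/32.256 = 0.0943
2: (32 − 28.56)²/28.56 = 11.8336/28.56 = 0.4143
3: (10 − 22.848)²/22.848 = 165.071104/22.848 = 7.2248
4: (28 − 17.136)²/17.136 = 118.026496/17.136 = 6.8876
5: (10 − 12.432)²/12.432 = 5.914624/12.432 = 0.4758
6+: (27 − 27.048)²/27.048 = 0.002304/27.048 = 0.0001
Sum = 15.116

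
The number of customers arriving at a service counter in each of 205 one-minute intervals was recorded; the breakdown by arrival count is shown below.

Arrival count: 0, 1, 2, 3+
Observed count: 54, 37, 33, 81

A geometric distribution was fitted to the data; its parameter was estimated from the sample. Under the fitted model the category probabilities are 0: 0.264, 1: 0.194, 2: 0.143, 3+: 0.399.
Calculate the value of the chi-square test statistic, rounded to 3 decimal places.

Expected counts E_i = n·p_i: 205×0.264 = 54.12, 205×0.194 = 39.77, 205×0.143 = 29.315, 205×0.399 = 81.795.
0: (54 − 54.12)²/54.12 = 0.0144/54.12 = 0.0003
1: (37 − 39.77)²/39.77 = 7.6729/39.77 = 0.1929
2: (33 − 29.315)²/29.315 = 13.579225/29.315 = 0.4632
3+: (81 − 81.795)²/81.795 = 0.632025/81.795 = 0.0077
Sum = 0.664

0.664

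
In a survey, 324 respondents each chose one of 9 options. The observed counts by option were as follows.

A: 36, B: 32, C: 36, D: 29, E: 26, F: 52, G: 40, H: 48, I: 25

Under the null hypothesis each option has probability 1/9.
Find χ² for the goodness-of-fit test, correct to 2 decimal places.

Under H₀ each category has probability 1/9, so each expected count is 324/9 = 36.
A: (36 − 36)²/36 = 0/36 = 0.000
B: (32 − 36)²/36 = 16/36 = 0.444
C: (36 − 36)²/36 = 0/36 = 0.000
D: (29 − 36)²/36 = 49/36 = 1.361
E: (26 − 36)²/36 = 100/36 = 2.778
F: (52 − 36)²/36 = 256/36 = 7.111
G: (40 − 36)²/36 = 16/36 = 0.444
H: (48 − 36)²/36 = 144/36 = 4.000
I: (25 − 36)²/36 = 121/36 = 3.361
Sum = 19.50

19.50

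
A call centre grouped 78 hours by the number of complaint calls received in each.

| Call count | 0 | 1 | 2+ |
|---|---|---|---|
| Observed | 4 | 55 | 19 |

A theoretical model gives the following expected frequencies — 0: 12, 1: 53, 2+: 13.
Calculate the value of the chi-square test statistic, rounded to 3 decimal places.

0: (4 − 12)²/12 = 64/12 = 5.3333
1: (55 − 53)²/53 = 4/53 = 0.0755
2+: (19 − 13)²/13 = 36/13 = 2.7692
Sum = 8.178

8.178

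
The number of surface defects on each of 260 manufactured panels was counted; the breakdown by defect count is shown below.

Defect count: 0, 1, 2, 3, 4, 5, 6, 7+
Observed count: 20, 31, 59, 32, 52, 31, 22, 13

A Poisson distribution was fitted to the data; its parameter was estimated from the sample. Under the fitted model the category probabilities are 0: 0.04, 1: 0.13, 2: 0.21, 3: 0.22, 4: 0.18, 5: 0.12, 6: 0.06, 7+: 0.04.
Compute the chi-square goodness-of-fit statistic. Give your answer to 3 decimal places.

Expected counts E_i = n·p_i: 260×0.04 = 10.4, 260×0.13 = 33.8, 260×0.21 = 54.6, 260×0.22 = 57.2, 260×0.18 = 46.8, 260×0.12 = 31.2, 260×0.06 = 15.6, 260×0.04 = 10.4.
χ² = (20−10.4)²/10.4 + (31−33.8)²/33.8 + (59−54.6)²/54.6 + (32−57.2)²/57.2 + (52−46.8)²/46.8 + (31−31.2)²/31.2 + (22−15.6)²/15.6 + (13−10.4)²/10.4
   = 8.8615 + 0.2320 + 0.3546 + 11.1021 + 0.5778 + 0.0013 + 2.6256 + 0.6500
Sum = 24.405

24.405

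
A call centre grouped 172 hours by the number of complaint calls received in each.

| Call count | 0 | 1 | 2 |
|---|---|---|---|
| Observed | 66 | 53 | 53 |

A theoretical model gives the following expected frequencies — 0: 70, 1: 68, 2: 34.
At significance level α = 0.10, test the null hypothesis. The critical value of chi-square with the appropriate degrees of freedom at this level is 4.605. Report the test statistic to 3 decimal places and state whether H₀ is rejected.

0: (66 − 70)²/70 = 16/70 = 0.2286
1: (53 − 68)²/68 = 225/68 = 3.3088
2: (53 − 34)²/34 = 361/34 = 10.6176
Sum = 14.155
df = 2. Since 14.155 > 4.605, we reject H₀.

14.155; reject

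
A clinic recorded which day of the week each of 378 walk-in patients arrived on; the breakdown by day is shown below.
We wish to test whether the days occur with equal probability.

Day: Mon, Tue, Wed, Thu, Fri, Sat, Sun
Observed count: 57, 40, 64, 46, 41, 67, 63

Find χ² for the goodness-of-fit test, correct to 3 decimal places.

14.593

Under H₀ each category has probability 1/7, so each expected count is 378/7 = 54.
χ² = (57−54)²/54 + (40−54)²/54 + (64−54)²/54 + (46−54)²/54 + (41−54)²/54 + (67−54)²/54 + (63−54)²/54
   = 0.1667 + 3.6296 + 1.8519 + 1.1852 + 3.1296 + 3.1296 + 1.5000
Sum = 14.593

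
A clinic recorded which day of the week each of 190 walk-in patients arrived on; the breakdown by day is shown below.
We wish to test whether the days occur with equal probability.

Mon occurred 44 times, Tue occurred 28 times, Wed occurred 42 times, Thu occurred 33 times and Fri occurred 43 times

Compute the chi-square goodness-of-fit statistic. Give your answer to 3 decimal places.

5.316

Expected count for each of the 5 categories: 190/5 = 38.
χ² = (44−38)²/38 + (28−38)²/38 + (42−38)²/38 + (33−38)²/38 + (43−38)²/38
   = 0.9474 + 2.6316 + 0.4211 + 0.6579 + 0.6579
Sum = 5.316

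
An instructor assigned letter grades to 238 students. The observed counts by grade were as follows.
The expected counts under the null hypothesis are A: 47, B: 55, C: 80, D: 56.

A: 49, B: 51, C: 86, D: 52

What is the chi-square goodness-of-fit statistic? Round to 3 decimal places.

1.112

cat         O        E   (O−E)²/E
A          49       47     0.0851
B          51       55     0.2909
C          86       80     0.4500
D          52       56     0.2857
Sum = 1.112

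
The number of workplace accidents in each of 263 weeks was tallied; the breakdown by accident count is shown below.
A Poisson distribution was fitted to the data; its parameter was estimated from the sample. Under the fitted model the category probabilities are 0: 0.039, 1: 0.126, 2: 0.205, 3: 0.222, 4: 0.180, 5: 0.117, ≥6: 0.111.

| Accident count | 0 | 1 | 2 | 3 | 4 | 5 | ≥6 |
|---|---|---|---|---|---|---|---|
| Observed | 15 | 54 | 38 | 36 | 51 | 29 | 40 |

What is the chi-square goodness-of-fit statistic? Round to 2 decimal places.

Expected counts E_i = n·p_i: 263×0.039 = 10.257, 263×0.126 = 33.138, 263×0.205 = 53.915, 263×0.222 = 58.386, 263×0.180 = 47.34, 263×0.117 = 30.771, 263×0.111 = 29.193.
cat         O        E   (O−E)²/E
0          15   10.257      2.193
1          54   33.138     13.134
2          38   53.915      4.698
3          36   58.386      8.583
4          51    47.34      0.283
5          29   30.771      0.102
≥6         40   29.193      4.001
Sum = 32.99

32.99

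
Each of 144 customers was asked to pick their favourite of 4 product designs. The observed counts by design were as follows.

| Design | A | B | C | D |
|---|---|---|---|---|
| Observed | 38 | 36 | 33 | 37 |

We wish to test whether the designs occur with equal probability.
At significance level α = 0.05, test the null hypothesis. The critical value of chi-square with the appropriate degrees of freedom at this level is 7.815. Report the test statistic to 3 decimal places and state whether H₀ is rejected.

0.389; do not reject

Under H₀ each category has probability 1/4, so each expected count is 144/4 = 36.
cat         O        E   (O−E)²/E
A          38       36     0.1111
B          36       36     0.0000
C          33       36     0.2500
D          37       36     0.0278
Sum = 0.389
df = 3. Since 0.389 < 7.815, we do not reject H₀.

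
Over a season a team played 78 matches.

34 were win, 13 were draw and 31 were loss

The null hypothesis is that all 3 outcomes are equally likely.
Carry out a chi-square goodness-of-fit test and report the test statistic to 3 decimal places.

Under H₀ each category has probability 1/3, so each expected count is 78/3 = 26.
win: (34 − 26)²/26 = 64/26 = 2.4615
draw: (13 − 26)²/26 = 169/26 = 6.5000
loss: (31 − 26)²/26 = 25/26 = 0.9615
Sum = 9.923

9.923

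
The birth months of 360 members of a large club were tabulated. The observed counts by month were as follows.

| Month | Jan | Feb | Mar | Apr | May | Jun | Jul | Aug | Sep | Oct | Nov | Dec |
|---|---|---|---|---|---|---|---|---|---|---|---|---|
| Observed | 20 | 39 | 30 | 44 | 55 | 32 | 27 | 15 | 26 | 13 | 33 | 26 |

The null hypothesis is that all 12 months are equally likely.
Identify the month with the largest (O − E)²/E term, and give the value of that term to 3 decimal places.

Under H₀ each category has probability 1/12, so each expected count is 360/12 = 30.
Jan: (20 − 30)²/30 = 100/30 = 3.3333
Feb: (39 − 30)²/30 = 81/30 = 2.7000
Mar: (30 − 30)²/30 = 0/30 = 0.0000
Apr: (44 − 30)²/30 = 196/30 = 6.5333
May: (55 − 30)²/30 = 625/30 = 20.8333
Jun: (32 − 30)²/30 = 4/30 = 0.1333
Jul: (27 − 30)²/30 = 9/30 = 0.3000
Aug: (15 − 30)²/30 = 225/30 = 7.5000
Sep: (26 − 30)²/30 = 16/30 = 0.5333
Oct: (13 − 30)²/30 = 289/30 = 9.6333
Nov: (33 − 30)²/30 = 9/30 = 0.3000
Dec: (26 − 30)²/30 = 16/30 = 0.5333
The largest term is for May: 20.833.

May, 20.833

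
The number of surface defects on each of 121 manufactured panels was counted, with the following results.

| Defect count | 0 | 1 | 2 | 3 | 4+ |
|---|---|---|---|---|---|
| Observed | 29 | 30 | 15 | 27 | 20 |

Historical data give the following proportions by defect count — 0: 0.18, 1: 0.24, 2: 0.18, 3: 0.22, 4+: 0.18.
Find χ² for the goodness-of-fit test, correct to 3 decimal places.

4.687

Expected counts E_i = n·p_i: 121×0.18 = 21.78, 121×0.24 = 29.04, 121×0.18 = 21.78, 121×0.22 = 26.62, 121×0.18 = 21.78.
χ² = (29−21.78)²/21.78 + (30−29.04)²/29.04 + (15−21.78)²/21.78 + (27−26.62)²/26.62 + (20−21.78)²/21.78
   = 2.3934 + 0.0317 + 2.1106 + 0.0054 + 0.1455
Sum = 4.687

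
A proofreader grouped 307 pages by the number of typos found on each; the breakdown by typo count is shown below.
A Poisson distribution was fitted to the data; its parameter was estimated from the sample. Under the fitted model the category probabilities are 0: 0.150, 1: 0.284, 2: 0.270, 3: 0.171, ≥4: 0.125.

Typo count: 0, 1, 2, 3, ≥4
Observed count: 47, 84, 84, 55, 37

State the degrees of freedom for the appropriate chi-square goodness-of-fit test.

There are k = 5 categories and 1 parameter estimated from the data, so df = 5 − 1 − 1 = 3.

3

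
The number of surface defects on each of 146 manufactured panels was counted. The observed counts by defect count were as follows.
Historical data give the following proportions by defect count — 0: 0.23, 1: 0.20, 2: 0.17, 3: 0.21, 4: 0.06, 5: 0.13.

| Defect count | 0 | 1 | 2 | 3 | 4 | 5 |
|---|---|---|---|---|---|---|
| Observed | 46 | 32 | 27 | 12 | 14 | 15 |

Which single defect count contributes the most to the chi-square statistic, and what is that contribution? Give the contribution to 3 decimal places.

3, 11.357

Expected counts E_i = n·p_i: 146×0.23 = 33.58, 146×0.20 = 29.2, 146×0.17 = 24.82, 146×0.21 = 30.66, 146×0.06 = 8.76, 146×0.13 = 18.98.
cat         O        E   (O−E)²/E
0          46    33.58     4.5937
1          32     29.2     0.2685
2          27    24.82     0.1915
3          12    30.66    11.3567
4          14     8.76     3.1344
5          15    18.98     0.8346
The largest term is for 3: 11.357.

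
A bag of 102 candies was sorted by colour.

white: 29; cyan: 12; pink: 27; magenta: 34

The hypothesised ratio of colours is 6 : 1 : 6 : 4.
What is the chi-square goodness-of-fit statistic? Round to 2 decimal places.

Ratio total = 17. Expected counts: 102×6/17 = 36, 102×1/17 = 6, 102×6/17 = 36, 102×4/17 = 24.
cat          O        E   (O−E)²/E
white       29       36      1.361
cyan        12        6      6.000
pink        27       36      2.250
magenta     34       24      4.167
Sum = 13.78

13.78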